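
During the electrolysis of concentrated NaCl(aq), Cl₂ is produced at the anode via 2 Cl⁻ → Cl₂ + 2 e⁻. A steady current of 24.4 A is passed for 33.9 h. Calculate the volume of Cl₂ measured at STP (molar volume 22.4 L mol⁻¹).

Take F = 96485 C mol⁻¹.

Q = I·t = 24.40 A × 122040 s = 2978000 C.
n(e⁻) = Q/F = 2978000 / 96485 = 30.86 mol.
2 electrons are transferred per Cl₂ molecule, so n(Cl₂) = 30.86 / 2 = 15.43 mol.
V = n × V_m = 15.43 × 22.4 = 346 L.

346 L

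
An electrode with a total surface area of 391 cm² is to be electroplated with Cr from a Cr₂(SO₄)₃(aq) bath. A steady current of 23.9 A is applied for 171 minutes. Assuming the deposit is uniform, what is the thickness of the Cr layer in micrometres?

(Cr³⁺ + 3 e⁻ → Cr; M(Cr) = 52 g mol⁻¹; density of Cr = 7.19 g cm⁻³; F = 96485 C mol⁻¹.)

157 μm

Q = I·t = 23.90 × 10260 = 245200 C; n(e⁻) = 2.541 mol.
n(Cr) = n(e⁻)/3 = 0.8472 mol, so m = 0.8472 × 52 = 44.05 g.
Volume = m/ρ = 44.05 / 7.19 = 6.127 cm³.
Thickness = V/A = 6.127 / 391 = 0.0157 cm = 157 μm.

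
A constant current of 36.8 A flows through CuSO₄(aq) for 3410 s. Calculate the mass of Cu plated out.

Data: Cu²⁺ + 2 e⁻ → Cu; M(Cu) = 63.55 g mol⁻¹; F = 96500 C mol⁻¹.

41.3 g

Q = I·t = 36.80 A × 3410.0 s = 125500 C.
n(e⁻) = Q/F = 125500 / 96500 = 1.300 mol.
Cu²⁺ + 2 e⁻ → Cu, so n(Cu) = n(e⁻)/2 = 0.6502 mol.
m = n·M = 0.6502 × 63.55 = 41.3 g.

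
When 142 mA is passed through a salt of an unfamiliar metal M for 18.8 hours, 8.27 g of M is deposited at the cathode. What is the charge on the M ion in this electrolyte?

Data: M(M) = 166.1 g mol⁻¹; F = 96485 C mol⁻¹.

+2

Q = I·t = 0.1420 A × 67680 s = 9611 C, so n(e⁻) = 9611/96485 = 0.09961 mol.
n(M) deposited = 8.27 / 166.1 = 0.04979 mol.
Electrons per atom = n(e⁻)/n(M) = 0.09961 / 0.04979 = 2.00 ≈ 2, so the ion is M²⁺.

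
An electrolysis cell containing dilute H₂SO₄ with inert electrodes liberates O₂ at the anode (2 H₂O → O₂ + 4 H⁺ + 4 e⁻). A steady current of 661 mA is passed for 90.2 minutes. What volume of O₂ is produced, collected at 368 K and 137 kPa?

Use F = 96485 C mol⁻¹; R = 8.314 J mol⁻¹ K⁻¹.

Q = I·t = 0.6610 A × 5412.0 s = 3577 C.
n(e⁻) = Q/F = 3577 / 96485 = 0.03708 mol.
4 electrons are transferred per O₂ molecule, so n(O₂) = 0.03708 / 4 = 0.009269 mol.
V = nRT/P = (0.009269 × 8.314 × 368) / (137 × 10³ Pa) = 2.07 × 10⁻⁴ m³ = 0.207 L.

0.207 L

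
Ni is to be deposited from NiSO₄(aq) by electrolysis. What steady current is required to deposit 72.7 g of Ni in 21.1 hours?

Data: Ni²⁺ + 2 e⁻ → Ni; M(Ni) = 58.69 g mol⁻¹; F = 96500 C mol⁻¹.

3.15 A

n(Ni) = 72.7 / 58.69 = 1.239 mol.
n(e⁻) = 2 × 1.239 = 2.477 mol.
Q = n(e⁻)·F = 2.477 × 96500 = 239100 C.
I = Q/t = 239100 / 75960 s = 3.15 A.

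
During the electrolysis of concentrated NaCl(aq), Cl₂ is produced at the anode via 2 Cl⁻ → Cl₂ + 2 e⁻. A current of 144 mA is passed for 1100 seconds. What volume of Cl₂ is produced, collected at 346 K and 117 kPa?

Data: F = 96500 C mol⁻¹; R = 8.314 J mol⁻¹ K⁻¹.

0.0202 L

Q = I·t = 0.1440 A × 1100.0 s = 158.4 C.
n(e⁻) = Q/F = 158.4 / 96500 = 0.001641 mol.
2 electrons are transferred per Cl₂ molecule, so n(Cl₂) = 0.001641 / 2 = 0.0008207 mol.
V = nRT/P = (0.0008207 × 8.314 × 346) / (117 × 10³ Pa) = 2.02 × 10⁻⁵ m³ = 0.0202 L.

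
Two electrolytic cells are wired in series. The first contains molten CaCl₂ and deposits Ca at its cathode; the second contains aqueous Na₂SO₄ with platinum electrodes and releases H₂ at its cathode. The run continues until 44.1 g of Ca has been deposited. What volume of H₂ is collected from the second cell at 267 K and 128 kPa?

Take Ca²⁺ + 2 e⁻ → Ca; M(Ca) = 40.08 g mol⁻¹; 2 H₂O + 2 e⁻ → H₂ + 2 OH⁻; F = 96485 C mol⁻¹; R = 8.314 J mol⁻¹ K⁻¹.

n(Ca) = 44.1 / 40.08 = 1.100 mol, so n(e⁻) = 2 × 1.100 = 2.201 mol.
The cells are in series, so the same 2.201 mol of electrons passes through the second cell.
2 H₂O + 2 e⁻ → H₂ + 2 OH⁻ — 2 mol e⁻ per mol H₂, so n(H₂) = 2.201/2 = 1.100 mol.
V = nRT/P = (1.100 × 8.314 × 267) / (128 × 10³) = 0.0191 m³ = 19.1 L.

19.1 L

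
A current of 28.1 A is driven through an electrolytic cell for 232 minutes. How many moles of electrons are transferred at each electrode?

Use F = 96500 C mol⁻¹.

Q = I·t = 28.10 A × 13920 s = 391200 C.
n(e⁻) = Q/F = 391200 / 96500 = 4.05 mol.

4.05 mol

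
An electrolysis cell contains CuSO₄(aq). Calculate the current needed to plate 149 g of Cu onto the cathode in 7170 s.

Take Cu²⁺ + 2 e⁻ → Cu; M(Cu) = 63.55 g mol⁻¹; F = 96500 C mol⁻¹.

n(Cu) = 149 / 63.55 = 2.345 mol.
n(e⁻) = 2 × 2.345 = 4.689 mol.
Q = n(e⁻)·F = 4.689 × 96500 = 452500 C.
I = Q/t = 452500 / 7170.0 s = 63.1 A.

63.1 A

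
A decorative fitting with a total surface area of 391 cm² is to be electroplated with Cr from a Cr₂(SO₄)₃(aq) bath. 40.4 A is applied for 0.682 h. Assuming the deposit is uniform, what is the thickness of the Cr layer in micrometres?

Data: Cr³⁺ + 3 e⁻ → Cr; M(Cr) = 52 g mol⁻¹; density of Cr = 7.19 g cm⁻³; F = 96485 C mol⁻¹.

Q = I·t = 40.40 × 2455.2 = 99190 C; n(e⁻) = 1.028 mol.
n(Cr) = n(e⁻)/3 = 0.3427 mol, so m = 0.3427 × 52 = 17.82 g.
Volume = m/ρ = 17.82 / 7.19 = 2.478 cm³.
Thickness = V/A = 2.478 / 391 = 0.00634 cm = 63.4 μm.

63.4 μm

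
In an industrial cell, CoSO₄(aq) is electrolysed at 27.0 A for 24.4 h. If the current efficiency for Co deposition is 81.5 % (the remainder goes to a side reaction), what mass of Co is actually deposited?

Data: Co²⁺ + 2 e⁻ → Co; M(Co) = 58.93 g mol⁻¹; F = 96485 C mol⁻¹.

Q = I·t = 27.00 × 87840 = 2372000 C.
n(e⁻) = 2372000/96485 = 24.58 mol; theoretically n(Co) = 24.58/2 = 12.29 mol, m_theo = 724.3 g.
At 81.5 % efficiency, m_actual = 0.815 × 724.3 = 590 g.

590 g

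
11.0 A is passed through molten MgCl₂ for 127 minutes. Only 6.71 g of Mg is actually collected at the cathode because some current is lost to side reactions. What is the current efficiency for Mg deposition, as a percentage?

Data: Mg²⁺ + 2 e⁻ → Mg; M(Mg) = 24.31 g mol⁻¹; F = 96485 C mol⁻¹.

Q = I·t = 11.00 × 7620.0 = 83820 C; n(e⁻) = 83820/96485 = 0.8687 mol.
Theoretical n(Mg) = n(e⁻)/2 = 0.4344 mol, i.e. m_theo = 0.4344 × 24.31 = 10.56 g.
Efficiency = m_actual / m_theo = 6.71 / 10.56 = 63.5 %.

63.5 %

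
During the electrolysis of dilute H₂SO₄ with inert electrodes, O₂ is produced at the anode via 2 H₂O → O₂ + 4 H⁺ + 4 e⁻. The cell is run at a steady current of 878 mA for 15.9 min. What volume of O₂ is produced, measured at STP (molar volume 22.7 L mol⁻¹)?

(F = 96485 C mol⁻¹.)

0.0493 L

Q = I·t = 0.8780 A × 954.00 s = 837.6 C.
n(e⁻) = Q/F = 837.6 / 96485 = 0.008681 mol.
4 electrons are transferred per O₂ molecule, so n(O₂) = 0.008681 / 4 = 0.002170 mol.
V = n × V_m = 0.002170 × 22.7 = 0.0493 L.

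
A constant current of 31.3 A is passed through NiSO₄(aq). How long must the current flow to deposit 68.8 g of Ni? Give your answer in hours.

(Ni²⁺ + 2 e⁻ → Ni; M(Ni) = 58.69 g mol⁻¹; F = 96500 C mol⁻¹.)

n(Ni) = m/M = 68.8 / 58.69 = 1.172 mol.
Each Ni atom requires 2 electrons, so n(e⁻) = 2 × 1.172 = 2.345 mol.
Q = n(e⁻)·F = 2.345 × 96500 = 226200 C.
t = Q/I = 226200 / 31.30 A = 7228 s = 2.01 h.

2.01 h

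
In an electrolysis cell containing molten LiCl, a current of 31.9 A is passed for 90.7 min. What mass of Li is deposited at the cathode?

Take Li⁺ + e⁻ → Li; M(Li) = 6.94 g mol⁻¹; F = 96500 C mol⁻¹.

Q = I·t = 31.90 A × 5442.0 s = 173600 C.
n(e⁻) = Q/F = 173600 / 96500 = 1.799 mol.
Li⁺ + e⁻ → Li, so n(Li) = n(e⁻)/1 = 1.799 mol.
m = n·M = 1.799 × 6.94 = 12.5 g.

12.5 g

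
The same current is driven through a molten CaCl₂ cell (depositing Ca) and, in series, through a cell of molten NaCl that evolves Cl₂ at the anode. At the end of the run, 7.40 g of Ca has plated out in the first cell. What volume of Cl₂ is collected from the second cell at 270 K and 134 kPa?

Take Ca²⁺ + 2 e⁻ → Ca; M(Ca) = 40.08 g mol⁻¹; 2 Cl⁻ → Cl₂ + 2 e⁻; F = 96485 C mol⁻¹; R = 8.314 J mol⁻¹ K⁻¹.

n(Ca) = 7.40 / 40.08 = 0.1846 mol, so n(e⁻) = 2 × 0.1846 = 0.3693 mol.
The cells are in series, so the same 0.3693 mol of electrons passes through the second cell.
2 Cl⁻ → Cl₂ + 2 e⁻ — 2 mol e⁻ per mol Cl₂, so n(Cl₂) = 0.3693/2 = 0.1846 mol.
V = nRT/P = (0.1846 × 8.314 × 270) / (134 × 10³) = 0.00309 m³ = 3.09 L.

3.09 L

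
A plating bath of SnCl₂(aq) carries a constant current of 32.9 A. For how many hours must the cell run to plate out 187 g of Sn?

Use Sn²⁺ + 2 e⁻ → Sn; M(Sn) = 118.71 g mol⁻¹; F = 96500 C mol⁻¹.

2.57 h

n(Sn) = m/M = 187 / 118.71 = 1.575 mol.
Each Sn atom requires 2 electrons, so n(e⁻) = 2 × 1.575 = 3.151 mol.
Q = n(e⁻)·F = 3.151 × 96500 = 304000 C.
t = Q/I = 304000 / 32.90 A = 9241 s = 2.57 h.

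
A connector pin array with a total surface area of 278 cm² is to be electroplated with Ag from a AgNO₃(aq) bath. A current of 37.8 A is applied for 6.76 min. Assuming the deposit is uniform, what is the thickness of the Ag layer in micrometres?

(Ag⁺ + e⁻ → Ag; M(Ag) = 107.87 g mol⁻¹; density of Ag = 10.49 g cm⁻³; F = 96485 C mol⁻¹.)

Q = I·t = 37.80 × 405.60 = 15330 C; n(e⁻) = 0.1589 mol.
n(Ag) = n(e⁻)/1 = 0.1589 mol, so m = 0.1589 × 107.87 = 17.14 g.
Volume = m/ρ = 17.14 / 10.49 = 1.634 cm³.
Thickness = V/A = 1.634 / 278 = 0.00588 cm = 58.8 μm.

58.8 μm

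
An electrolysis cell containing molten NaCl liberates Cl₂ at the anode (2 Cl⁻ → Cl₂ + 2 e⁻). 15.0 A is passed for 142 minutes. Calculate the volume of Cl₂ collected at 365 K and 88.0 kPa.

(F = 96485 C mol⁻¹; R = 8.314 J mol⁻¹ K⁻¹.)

22.8 L

Q = I·t = 15.00 A × 8520.0 s = 127800 C.
n(e⁻) = Q/F = 127800 / 96485 = 1.325 mol.
2 electrons are transferred per Cl₂ molecule, so n(Cl₂) = 1.325 / 2 = 0.6623 mol.
V = nRT/P = (0.6623 × 8.314 × 365) / (88.0 × 10³ Pa) = 0.0228 m³ = 22.8 L.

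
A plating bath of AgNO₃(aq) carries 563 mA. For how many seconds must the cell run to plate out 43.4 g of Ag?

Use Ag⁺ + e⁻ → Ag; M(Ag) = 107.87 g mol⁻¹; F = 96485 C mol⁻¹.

n(Ag) = m/M = 43.4 / 107.87 = 0.4023 mol.
Each Ag atom requires 1 electron, so n(e⁻) = 1 × 0.4023 = 0.4023 mol.
Q = n(e⁻)·F = 0.4023 × 96485 = 38820 C.
t = Q/I = 38820 / 0.5630 A = 68950 s.

69000 s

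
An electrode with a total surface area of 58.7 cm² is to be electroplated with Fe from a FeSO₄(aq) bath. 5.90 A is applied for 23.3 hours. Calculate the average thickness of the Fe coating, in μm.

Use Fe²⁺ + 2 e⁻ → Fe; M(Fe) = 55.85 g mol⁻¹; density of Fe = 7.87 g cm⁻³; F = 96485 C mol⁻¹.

Q = I·t = 5.900 × 83880 = 494900 C; n(e⁻) = 5.129 mol.
n(Fe) = n(e⁻)/2 = 2.565 mol, so m = 2.565 × 55.85 = 143.2 g.
Volume = m/ρ = 143.2 / 7.87 = 18.20 cm³.
Thickness = V/A = 18.20 / 58.7 = 0.310 cm = 3100 μm.

3100 μm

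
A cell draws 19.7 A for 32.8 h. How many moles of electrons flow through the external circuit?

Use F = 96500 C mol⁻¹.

24.1 mol

Q = I·t = 19.70 A × 118080 s = 2326000 C.
n(e⁻) = Q/F = 2326000 / 96500 = 24.1 mol.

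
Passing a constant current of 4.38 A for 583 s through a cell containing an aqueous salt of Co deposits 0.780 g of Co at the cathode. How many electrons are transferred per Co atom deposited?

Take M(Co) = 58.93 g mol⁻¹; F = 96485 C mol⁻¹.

2

Q = I·t = 4.380 A × 583.00 s = 2554 C, so n(e⁻) = 2554/96485 = 0.02647 mol.
n(Co) deposited = 0.780 / 58.93 = 0.01324 mol.
Electrons per atom = n(e⁻)/n(Co) = 0.02647 / 0.01324 = 2.00 ≈ 2, so the ion is Co²⁺.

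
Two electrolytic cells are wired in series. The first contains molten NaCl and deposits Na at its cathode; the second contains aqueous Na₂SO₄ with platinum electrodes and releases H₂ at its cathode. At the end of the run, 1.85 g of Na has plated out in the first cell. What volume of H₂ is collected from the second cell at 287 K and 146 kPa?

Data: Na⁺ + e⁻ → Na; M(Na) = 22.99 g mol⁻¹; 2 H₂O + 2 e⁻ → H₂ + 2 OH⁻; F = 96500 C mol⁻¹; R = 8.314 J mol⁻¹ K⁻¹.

n(Na) = 1.85 / 22.99 = 0.08047 mol, so n(e⁻) = 1 × 0.08047 = 0.08047 mol.
The cells are in series, so the same 0.08047 mol of electrons passes through the second cell.
2 H₂O + 2 e⁻ → H₂ + 2 OH⁻ — 2 mol e⁻ per mol H₂, so n(H₂) = 0.08047/2 = 0.04023 mol.
V = nRT/P = (0.04023 × 8.314 × 287) / (146 × 10³) = 6.58 × 10⁻⁴ m³ = 0.658 L.

0.658 L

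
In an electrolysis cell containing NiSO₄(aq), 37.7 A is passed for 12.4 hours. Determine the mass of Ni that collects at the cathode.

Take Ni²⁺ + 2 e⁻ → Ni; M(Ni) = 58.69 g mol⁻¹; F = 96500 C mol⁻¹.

512 g

Q = I·t = 37.70 A × 44640 s = 1683000 C.
n(e⁻) = Q/F = 1683000 / 96500 = 17.44 mol.
Ni²⁺ + 2 e⁻ → Ni, so n(Ni) = n(e⁻)/2 = 8.720 mol.
m = n·M = 8.720 × 58.69 = 512 g.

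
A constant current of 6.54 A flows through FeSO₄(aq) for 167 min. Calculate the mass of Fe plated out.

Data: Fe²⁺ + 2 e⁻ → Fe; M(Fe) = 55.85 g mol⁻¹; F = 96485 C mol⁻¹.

Q = I·t = 6.540 A × 10020 s = 65530 C.
n(e⁻) = Q/F = 65530 / 96485 = 0.6792 mol.
Fe²⁺ + 2 e⁻ → Fe, so n(Fe) = n(e⁻)/2 = 0.3396 mol.
m = n·M = 0.3396 × 55.85 = 19.0 g.

19.0 g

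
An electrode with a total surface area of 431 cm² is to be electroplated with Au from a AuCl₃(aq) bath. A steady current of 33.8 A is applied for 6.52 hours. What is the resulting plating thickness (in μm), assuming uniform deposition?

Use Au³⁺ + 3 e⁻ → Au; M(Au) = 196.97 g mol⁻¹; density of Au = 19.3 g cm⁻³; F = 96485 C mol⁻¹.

649 μm

Q = I·t = 33.80 × 23472 = 793400 C; n(e⁻) = 8.223 mol.
n(Au) = n(e⁻)/3 = 2.741 mol, so m = 2.741 × 196.97 = 539.9 g.
Volume = m/ρ = 539.9 / 19.3 = 27.97 cm³.
Thickness = V/A = 27.97 / 431 = 0.0649 cm = 649 μm.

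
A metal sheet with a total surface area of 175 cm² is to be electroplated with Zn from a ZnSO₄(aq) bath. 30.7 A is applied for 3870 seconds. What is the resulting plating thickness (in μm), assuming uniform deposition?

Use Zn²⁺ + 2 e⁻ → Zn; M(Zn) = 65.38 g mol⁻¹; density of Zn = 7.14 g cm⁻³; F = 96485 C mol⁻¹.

Q = I·t = 30.70 × 3870.0 = 118800 C; n(e⁻) = 1.231 mol.
n(Zn) = n(e⁻)/2 = 0.6157 mol, so m = 0.6157 × 65.38 = 40.25 g.
Volume = m/ρ = 40.25 / 7.14 = 5.638 cm³.
Thickness = V/A = 5.638 / 175 = 0.0322 cm = 322 μm.

322 μm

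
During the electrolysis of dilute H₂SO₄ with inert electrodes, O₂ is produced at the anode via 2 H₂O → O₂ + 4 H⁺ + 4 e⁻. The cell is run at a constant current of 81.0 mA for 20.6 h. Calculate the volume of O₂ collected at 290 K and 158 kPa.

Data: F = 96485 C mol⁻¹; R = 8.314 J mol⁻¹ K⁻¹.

0.238 L

Q = I·t = 0.08100 A × 74160 s = 6007 C.
n(e⁻) = Q/F = 6007 / 96485 = 0.06226 mol.
4 electrons are transferred per O₂ molecule, so n(O₂) = 0.06226 / 4 = 0.01556 mol.
V = nRT/P = (0.01556 × 8.314 × 290) / (158 × 10³ Pa) = 2.38 × 10⁻⁴ m³ = 0.238 L.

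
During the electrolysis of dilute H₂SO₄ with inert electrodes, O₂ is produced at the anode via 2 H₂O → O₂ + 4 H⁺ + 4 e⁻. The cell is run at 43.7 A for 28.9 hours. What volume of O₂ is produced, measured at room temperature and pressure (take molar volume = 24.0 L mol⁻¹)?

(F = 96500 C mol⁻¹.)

Q = I·t = 43.70 A × 104040 s = 4547000 C.
n(e⁻) = Q/F = 4547000 / 96500 = 47.11 mol.
4 electrons are transferred per O₂ molecule, so n(O₂) = 47.11 / 4 = 11.78 mol.
V = n × V_m = 11.78 × 24.0 = 283 L.

283 L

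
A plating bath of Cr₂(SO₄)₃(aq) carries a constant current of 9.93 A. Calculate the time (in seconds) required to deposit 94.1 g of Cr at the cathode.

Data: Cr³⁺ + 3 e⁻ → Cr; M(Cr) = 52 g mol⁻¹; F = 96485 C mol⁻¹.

52700 s

n(Cr) = m/M = 94.1 / 52 = 1.810 mol.
Each Cr atom requires 3 electrons, so n(e⁻) = 3 × 1.810 = 5.429 mol.
Q = n(e⁻)·F = 5.429 × 96485 = 523800 C.
t = Q/I = 523800 / 9.930 A = 52750 s.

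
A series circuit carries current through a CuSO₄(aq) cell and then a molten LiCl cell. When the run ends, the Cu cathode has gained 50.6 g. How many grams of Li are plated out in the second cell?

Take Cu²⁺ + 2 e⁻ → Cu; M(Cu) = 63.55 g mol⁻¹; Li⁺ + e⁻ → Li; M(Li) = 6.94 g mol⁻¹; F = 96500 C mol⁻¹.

11.1 g

n(Cu) = 50.6 / 63.55 = 0.7962 mol.
Since Cu²⁺ + 2 e⁻ → Cu, n(e⁻) passed = 2 × 0.7962 = 1.592 mol.
Cells in series carry the same charge, so the same 1.592 mol of electrons passes through cell 2.
Li⁺ + e⁻ → Li, so n(Li) = 1.592 / 1 = 1.592 mol.
m(Li) = 1.592 × 6.94 = 11.1 g.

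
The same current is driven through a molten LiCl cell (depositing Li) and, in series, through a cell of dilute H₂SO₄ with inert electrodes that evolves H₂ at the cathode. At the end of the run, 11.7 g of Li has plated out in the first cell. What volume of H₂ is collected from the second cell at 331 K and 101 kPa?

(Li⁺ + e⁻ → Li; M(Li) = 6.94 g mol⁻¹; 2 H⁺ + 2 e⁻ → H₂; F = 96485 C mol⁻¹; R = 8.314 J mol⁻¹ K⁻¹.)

n(Li) = 11.7 / 6.94 = 1.686 mol, so n(e⁻) = 1 × 1.686 = 1.686 mol.
The cells are in series, so the same 1.686 mol of electrons passes through the second cell.
2 H⁺ + 2 e⁻ → H₂ — 2 mol e⁻ per mol H₂, so n(H₂) = 1.686/2 = 0.8429 mol.
V = nRT/P = (0.8429 × 8.314 × 331) / (101 × 10³) = 0.0230 m³ = 23.0 L.

23.0 L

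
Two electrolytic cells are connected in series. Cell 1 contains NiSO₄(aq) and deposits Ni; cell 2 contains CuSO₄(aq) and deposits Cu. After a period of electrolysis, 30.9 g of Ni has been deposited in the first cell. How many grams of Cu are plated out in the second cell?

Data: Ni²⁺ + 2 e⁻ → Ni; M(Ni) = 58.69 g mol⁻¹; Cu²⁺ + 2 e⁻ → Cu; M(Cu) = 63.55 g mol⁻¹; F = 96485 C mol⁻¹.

n(Ni) = 30.9 / 58.69 = 0.5265 mol.
Since Ni²⁺ + 2 e⁻ → Ni, n(e⁻) passed = 2 × 0.5265 = 1.053 mol.
Cells in series carry the same charge, so the same 1.053 mol of electrons passes through cell 2.
Cu²⁺ + 2 e⁻ → Cu, so n(Cu) = 1.053 / 2 = 0.5265 mol.
m(Cu) = 0.5265 × 63.55 = 33.5 g.

33.5 g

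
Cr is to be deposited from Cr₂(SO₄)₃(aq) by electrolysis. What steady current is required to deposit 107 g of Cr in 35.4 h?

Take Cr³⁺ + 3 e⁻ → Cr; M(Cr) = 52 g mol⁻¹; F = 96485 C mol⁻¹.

4.67 A

n(Cr) = 107 / 52 = 2.058 mol.
n(e⁻) = 3 × 2.058 = 6.173 mol.
Q = n(e⁻)·F = 6.173 × 96485 = 595600 C.
I = Q/t = 595600 / 127440 s = 4.67 A.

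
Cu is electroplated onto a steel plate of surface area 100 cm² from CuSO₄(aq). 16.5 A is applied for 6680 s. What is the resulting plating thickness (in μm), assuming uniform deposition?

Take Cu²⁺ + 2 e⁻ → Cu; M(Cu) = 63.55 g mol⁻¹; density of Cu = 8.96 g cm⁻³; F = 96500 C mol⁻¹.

Q = I·t = 16.50 × 6680.0 = 110200 C; n(e⁻) = 1.142 mol.
n(Cu) = n(e⁻)/2 = 0.5711 mol, so m = 0.5711 × 63.55 = 36.29 g.
Volume = m/ρ = 36.29 / 8.96 = 4.051 cm³.
Thickness = V/A = 4.051 / 100 = 0.0405 cm = 405 μm.

405 μm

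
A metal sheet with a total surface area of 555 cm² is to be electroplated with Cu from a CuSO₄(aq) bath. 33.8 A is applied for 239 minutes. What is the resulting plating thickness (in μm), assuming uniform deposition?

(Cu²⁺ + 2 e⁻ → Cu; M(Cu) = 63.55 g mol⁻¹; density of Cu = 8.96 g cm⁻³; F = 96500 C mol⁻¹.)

321 μm

Q = I·t = 33.80 × 14340 = 484700 C; n(e⁻) = 5.023 mol.
n(Cu) = n(e⁻)/2 = 2.511 mol, so m = 2.511 × 63.55 = 159.6 g.
Volume = m/ρ = 159.6 / 8.96 = 17.81 cm³.
Thickness = V/A = 17.81 / 555 = 0.0321 cm = 321 μm.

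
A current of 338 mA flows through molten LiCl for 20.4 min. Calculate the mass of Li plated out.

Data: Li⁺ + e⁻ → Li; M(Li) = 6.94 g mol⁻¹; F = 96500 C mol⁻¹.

Q = I·t = 0.3380 A × 1224.0 s = 413.7 C.
n(e⁻) = Q/F = 413.7 / 96500 = 0.004287 mol.
Li⁺ + e⁻ → Li, so n(Li) = n(e⁻)/1 = 0.004287 mol.
m = n·M = 0.004287 × 6.94 = 0.0298 g.

0.0298 g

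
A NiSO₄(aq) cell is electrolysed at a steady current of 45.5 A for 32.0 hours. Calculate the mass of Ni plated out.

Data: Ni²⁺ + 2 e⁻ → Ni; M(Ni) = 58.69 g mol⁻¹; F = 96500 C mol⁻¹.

Q = I·t = 45.50 A × 115200 s = 5242000 C.
n(e⁻) = Q/F = 5242000 / 96500 = 54.32 mol.
Ni²⁺ + 2 e⁻ → Ni, so n(Ni) = n(e⁻)/2 = 27.16 mol.
m = n·M = 27.16 × 58.69 = 1590 g.

1590 g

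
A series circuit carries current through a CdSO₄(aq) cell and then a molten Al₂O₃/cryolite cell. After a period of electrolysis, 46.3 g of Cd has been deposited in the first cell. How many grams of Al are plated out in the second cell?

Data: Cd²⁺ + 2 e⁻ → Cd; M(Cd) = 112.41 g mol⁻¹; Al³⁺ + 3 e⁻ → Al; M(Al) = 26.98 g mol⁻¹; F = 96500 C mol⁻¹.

7.41 g

n(Cd) = 46.3 / 112.41 = 0.4119 mol.
Since Cd²⁺ + 2 e⁻ → Cd, n(e⁻) passed = 2 × 0.4119 = 0.8238 mol.
Cells in series carry the same charge, so the same 0.8238 mol of electrons passes through cell 2.
Al³⁺ + 3 e⁻ → Al, so n(Al) = 0.8238 / 3 = 0.2746 mol.
m(Al) = 0.2746 × 26.98 = 7.41 g.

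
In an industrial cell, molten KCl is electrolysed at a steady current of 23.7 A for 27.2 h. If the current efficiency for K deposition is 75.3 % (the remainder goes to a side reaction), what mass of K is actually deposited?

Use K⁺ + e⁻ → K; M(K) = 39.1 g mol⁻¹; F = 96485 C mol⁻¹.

Q = I·t = 23.70 × 97920 = 2321000 C.
n(e⁻) = 2321000/96485 = 24.05 mol; theoretically n(K) = 24.05/1 = 24.05 mol, m_theo = 940.5 g.
At 75.3 % efficiency, m_actual = 0.753 × 940.5 = 708 g.

708 g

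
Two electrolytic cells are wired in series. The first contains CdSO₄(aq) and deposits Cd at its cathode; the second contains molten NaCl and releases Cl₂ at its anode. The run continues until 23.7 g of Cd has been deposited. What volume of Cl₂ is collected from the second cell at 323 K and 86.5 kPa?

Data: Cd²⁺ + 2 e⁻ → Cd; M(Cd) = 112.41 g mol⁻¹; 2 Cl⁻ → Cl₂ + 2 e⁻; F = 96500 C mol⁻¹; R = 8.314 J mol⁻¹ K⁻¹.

6.55 L

n(Cd) = 23.7 / 112.41 = 0.2108 mol, so n(e⁻) = 2 × 0.2108 = 0.4217 mol.
The cells are in series, so the same 0.4217 mol of electrons passes through the second cell.
2 Cl⁻ → Cl₂ + 2 e⁻ — 2 mol e⁻ per mol Cl₂, so n(Cl₂) = 0.4217/2 = 0.2108 mol.
V = nRT/P = (0.2108 × 8.314 × 323) / (86.5 × 10³) = 0.00655 m³ = 6.55 L.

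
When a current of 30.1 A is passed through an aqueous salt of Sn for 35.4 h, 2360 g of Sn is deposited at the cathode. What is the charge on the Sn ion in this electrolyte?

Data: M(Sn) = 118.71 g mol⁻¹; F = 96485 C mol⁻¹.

Q = I·t = 30.10 A × 127440 s = 3836000 C, so n(e⁻) = 3836000/96485 = 39.76 mol.
n(Sn) deposited = 2360 / 118.71 = 19.88 mol.
Electrons per atom = n(e⁻)/n(Sn) = 39.76 / 19.88 = 2.00 ≈ 2, so the ion is Sn²⁺.

+2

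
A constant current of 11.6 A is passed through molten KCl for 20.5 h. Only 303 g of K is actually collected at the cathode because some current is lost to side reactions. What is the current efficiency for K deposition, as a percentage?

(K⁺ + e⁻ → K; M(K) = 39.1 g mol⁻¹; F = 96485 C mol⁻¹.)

Q = I·t = 11.60 × 73800 = 856100 C; n(e⁻) = 856100/96485 = 8.873 mol.
Theoretical n(K) = n(e⁻)/1 = 8.873 mol, i.e. m_theo = 8.873 × 39.1 = 346.9 g.
Efficiency = m_actual / m_theo = 303 / 346.9 = 87.3 %.

87.3 %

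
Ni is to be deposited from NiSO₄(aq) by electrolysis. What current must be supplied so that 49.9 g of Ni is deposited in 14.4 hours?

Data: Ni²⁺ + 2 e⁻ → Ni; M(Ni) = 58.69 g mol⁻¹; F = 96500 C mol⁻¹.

3.17 A

n(Ni) = 49.9 / 58.69 = 0.8502 mol.
n(e⁻) = 2 × 0.8502 = 1.700 mol.
Q = n(e⁻)·F = 1.700 × 96500 = 164100 C.
I = Q/t = 164100 / 51840 s = 3.17 A.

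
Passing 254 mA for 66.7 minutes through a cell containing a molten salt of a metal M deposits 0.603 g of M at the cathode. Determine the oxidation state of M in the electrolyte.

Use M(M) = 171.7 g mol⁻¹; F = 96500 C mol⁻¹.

Q = I·t = 0.2540 A × 4002.0 s = 1017 C, so n(e⁻) = 1017/96500 = 0.01053 mol.
n(M) deposited = 0.603 / 171.7 = 0.003512 mol.
Electrons per atom = n(e⁻)/n(M) = 0.01053 / 0.003512 = 3.00 ≈ 3, so the ion is M³⁺.

+3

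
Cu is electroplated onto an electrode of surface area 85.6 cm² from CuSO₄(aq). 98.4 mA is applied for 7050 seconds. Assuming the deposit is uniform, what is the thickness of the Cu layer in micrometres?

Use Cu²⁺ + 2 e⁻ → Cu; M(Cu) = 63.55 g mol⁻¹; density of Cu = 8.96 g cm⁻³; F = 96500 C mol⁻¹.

Q = I·t = 0.09840 × 7050.0 = 693.7 C; n(e⁻) = 0.007189 mol.
n(Cu) = n(e⁻)/2 = 0.003594 mol, so m = 0.003594 × 63.55 = 0.2284 g.
Volume = m/ρ = 0.2284 / 8.96 = 0.02549 cm³.
Thickness = V/A = 0.02549 / 85.6 = 2.98 × 10⁻⁴ cm = 2.98 μm.

2.98 μm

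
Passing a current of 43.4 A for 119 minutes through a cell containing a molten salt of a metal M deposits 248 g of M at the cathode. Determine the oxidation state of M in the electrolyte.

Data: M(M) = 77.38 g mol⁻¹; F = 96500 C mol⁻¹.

+1

Q = I·t = 43.40 A × 7140.0 s = 309900 C, so n(e⁻) = 309900/96500 = 3.211 mol.
n(M) deposited = 248 / 77.38 = 3.205 mol.
Electrons per atom = n(e⁻)/n(M) = 3.211 / 3.205 = 1.00 ≈ 1, so the ion is M⁺.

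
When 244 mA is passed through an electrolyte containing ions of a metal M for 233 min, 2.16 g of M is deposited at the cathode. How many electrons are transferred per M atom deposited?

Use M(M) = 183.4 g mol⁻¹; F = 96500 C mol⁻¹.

Q = I·t = 0.2440 A × 13980 s = 3411 C, so n(e⁻) = 3411/96500 = 0.03535 mol.
n(M) deposited = 2.16 / 183.4 = 0.01178 mol.
Electrons per atom = n(e⁻)/n(M) = 0.03535 / 0.01178 = 3.00 ≈ 3, so the ion is M³⁺.

3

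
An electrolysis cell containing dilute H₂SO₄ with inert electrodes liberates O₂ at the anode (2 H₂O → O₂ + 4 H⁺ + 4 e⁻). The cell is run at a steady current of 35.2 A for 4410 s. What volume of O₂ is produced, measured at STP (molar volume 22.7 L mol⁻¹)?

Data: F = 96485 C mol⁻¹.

Q = I·t = 35.20 A × 4410.0 s = 155200 C.
n(e⁻) = Q/F = 155200 / 96485 = 1.609 mol.
4 electrons are transferred per O₂ molecule, so n(O₂) = 1.609 / 4 = 0.4022 mol.
V = n × V_m = 0.4022 × 22.7 = 9.13 L.

9.13 L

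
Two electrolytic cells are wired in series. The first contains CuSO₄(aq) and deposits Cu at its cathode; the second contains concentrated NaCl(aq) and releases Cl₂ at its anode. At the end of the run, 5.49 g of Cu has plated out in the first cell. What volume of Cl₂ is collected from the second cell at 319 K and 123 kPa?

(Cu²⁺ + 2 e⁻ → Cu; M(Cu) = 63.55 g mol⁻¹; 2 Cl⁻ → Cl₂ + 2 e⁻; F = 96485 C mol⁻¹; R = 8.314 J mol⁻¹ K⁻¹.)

1.86 L

n(Cu) = 5.49 / 63.55 = 0.08639 mol, so n(e⁻) = 2 × 0.08639 = 0.1728 mol.
The cells are in series, so the same 0.1728 mol of electrons passes through the second cell.
2 Cl⁻ → Cl₂ + 2 e⁻ — 2 mol e⁻ per mol Cl₂, so n(Cl₂) = 0.1728/2 = 0.08639 mol.
V = nRT/P = (0.08639 × 8.314 × 319) / (123 × 10³) = 0.00186 m³ = 1.86 L.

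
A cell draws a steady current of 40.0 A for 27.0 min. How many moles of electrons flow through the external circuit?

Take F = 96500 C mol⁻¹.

0.672 mol

Q = I·t = 40.00 A × 1620.0 s = 64800 C.
n(e⁻) = Q/F = 64800 / 96500 = 0.672 mol.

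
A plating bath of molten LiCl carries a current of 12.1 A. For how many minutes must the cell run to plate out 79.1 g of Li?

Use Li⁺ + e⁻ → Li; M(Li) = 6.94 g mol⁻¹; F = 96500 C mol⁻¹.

n(Li) = m/M = 79.1 / 6.94 = 11.40 mol.
Each Li atom requires 1 electron, so n(e⁻) = 1 × 11.40 = 11.40 mol.
Q = n(e⁻)·F = 11.40 × 96500 = 1100000 C.
t = Q/I = 1100000 / 12.10 A = 90900 s = 1510 min.

1510 min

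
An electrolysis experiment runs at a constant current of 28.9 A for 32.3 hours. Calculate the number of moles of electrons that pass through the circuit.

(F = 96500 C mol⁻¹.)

Q = I·t = 28.90 A × 116280 s = 3360000 C.
n(e⁻) = Q/F = 3360000 / 96500 = 34.8 mol.

34.8 mol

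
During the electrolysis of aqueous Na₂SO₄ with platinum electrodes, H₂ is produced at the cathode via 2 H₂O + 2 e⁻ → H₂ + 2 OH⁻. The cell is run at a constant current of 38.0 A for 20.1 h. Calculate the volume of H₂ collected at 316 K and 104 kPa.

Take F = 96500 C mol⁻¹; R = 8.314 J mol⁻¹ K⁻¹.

Q = I·t = 38.00 A × 72360 s = 2750000 C.
n(e⁻) = Q/F = 2750000 / 96500 = 28.49 mol.
2 electrons are transferred per H₂ molecule, so n(H₂) = 28.49 / 2 = 14.25 mol.
V = nRT/P = (14.25 × 8.314 × 316) / (104 × 10³ Pa) = 0.360 m³ = 360 L.

360 L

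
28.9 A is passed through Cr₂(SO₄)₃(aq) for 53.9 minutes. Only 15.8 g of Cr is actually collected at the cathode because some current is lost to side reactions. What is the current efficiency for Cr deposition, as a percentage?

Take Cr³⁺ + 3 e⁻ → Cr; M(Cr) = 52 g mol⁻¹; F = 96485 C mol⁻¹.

Q = I·t = 28.90 × 3234.0 = 93460 C; n(e⁻) = 93460/96485 = 0.9687 mol.
Theoretical n(Cr) = n(e⁻)/3 = 0.3229 mol, i.e. m_theo = 0.3229 × 52 = 16.79 g.
Efficiency = m_actual / m_theo = 15.8 / 16.79 = 94.1 %.

94.1 %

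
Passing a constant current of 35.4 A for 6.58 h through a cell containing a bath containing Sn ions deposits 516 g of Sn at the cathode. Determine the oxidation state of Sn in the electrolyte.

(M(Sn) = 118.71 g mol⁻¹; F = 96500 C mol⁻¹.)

Q = I·t = 35.40 A × 23688 s = 838600 C, so n(e⁻) = 838600/96500 = 8.690 mol.
n(Sn) deposited = 516 / 118.71 = 4.347 mol.
Electrons per atom = n(e⁻)/n(Sn) = 8.690 / 4.347 = 2.00 ≈ 2, so the ion is Sn²⁺.

+2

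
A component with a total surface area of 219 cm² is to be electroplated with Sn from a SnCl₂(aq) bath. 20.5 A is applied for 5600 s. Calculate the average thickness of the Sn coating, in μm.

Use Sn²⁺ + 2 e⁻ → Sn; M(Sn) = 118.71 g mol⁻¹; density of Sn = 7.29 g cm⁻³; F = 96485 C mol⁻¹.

Q = I·t = 20.50 × 5600.0 = 114800 C; n(e⁻) = 1.190 mol.
n(Sn) = n(e⁻)/2 = 0.5949 mol, so m = 0.5949 × 118.71 = 70.62 g.
Volume = m/ρ = 70.62 / 7.29 = 9.688 cm³.
Thickness = V/A = 9.688 / 219 = 0.0442 cm = 442 μm.

442 μm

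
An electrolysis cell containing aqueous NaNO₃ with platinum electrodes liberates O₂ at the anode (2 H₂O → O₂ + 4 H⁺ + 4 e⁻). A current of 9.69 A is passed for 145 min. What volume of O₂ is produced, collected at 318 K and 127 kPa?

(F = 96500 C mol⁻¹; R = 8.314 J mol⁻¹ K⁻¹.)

Q = I·t = 9.690 A × 8700.0 s = 84300 C.
n(e⁻) = Q/F = 84300 / 96500 = 0.8736 mol.
4 electrons are transferred per O₂ molecule, so n(O₂) = 0.8736 / 4 = 0.2184 mol.
V = nRT/P = (0.2184 × 8.314 × 318) / (127 × 10³ Pa) = 0.00455 m³ = 4.55 L.

4.55 L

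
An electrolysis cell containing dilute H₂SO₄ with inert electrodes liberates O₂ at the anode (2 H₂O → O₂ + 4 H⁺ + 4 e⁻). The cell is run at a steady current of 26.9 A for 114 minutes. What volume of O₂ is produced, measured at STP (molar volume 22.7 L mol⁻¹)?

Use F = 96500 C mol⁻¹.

Q = I·t = 26.90 A × 6840.0 s = 184000 C.
n(e⁻) = Q/F = 184000 / 96500 = 1.907 mol.
4 electrons are transferred per O₂ molecule, so n(O₂) = 1.907 / 4 = 0.4767 mol.
V = n × V_m = 0.4767 × 22.7 = 10.8 L.

10.8 L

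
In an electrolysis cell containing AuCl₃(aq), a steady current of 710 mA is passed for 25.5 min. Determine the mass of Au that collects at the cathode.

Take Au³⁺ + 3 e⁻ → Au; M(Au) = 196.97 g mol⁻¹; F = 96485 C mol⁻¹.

Q = I·t = 0.7100 A × 1530.0 s = 1086 C.
n(e⁻) = Q/F = 1086 / 96485 = 0.01126 mol.
Au³⁺ + 3 e⁻ → Au, so n(Au) = n(e⁻)/3 = 0.003753 mol.
m = n·M = 0.003753 × 196.97 = 0.739 g.

0.739 g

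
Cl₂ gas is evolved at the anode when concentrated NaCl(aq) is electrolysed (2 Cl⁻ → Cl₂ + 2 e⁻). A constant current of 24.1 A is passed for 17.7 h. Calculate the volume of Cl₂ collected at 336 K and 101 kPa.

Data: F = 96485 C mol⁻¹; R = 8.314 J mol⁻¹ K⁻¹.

220 L

Q = I·t = 24.10 A × 63720 s = 1536000 C.
n(e⁻) = Q/F = 1536000 / 96485 = 15.92 mol.
2 electrons are transferred per Cl₂ molecule, so n(Cl₂) = 15.92 / 2 = 7.958 mol.
V = nRT/P = (7.958 × 8.314 × 336) / (101 × 10³ Pa) = 0.220 m³ = 220 L.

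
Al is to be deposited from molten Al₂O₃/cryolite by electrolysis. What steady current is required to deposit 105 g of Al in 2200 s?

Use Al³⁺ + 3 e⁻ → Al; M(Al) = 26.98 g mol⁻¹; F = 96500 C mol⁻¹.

512 A

n(Al) = 105 / 26.98 = 3.892 mol.
n(e⁻) = 3 × 3.892 = 11.68 mol.
Q = n(e⁻)·F = 11.68 × 96500 = 1127000 C.
I = Q/t = 1127000 / 2200.0 s = 512 A.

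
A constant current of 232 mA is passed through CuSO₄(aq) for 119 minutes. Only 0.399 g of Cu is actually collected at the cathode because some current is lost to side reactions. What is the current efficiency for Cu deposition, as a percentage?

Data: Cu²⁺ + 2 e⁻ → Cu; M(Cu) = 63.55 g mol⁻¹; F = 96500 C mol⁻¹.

Q = I·t = 0.2320 × 7140.0 = 1656 C; n(e⁻) = 1656/96500 = 0.01717 mol.
Theoretical n(Cu) = n(e⁻)/2 = 0.008583 mol, i.e. m_theo = 0.008583 × 63.55 = 0.5454 g.
Efficiency = m_actual / m_theo = 0.399 / 0.5454 = 73.2 %.

73.2 %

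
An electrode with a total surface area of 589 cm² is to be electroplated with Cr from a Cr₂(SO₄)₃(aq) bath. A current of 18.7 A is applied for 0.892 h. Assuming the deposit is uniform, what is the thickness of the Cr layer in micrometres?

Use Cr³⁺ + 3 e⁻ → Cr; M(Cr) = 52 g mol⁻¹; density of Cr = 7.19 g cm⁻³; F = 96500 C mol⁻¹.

Q = I·t = 18.70 × 3211.2 = 60050 C; n(e⁻) = 0.6223 mol.
n(Cr) = n(e⁻)/3 = 0.2074 mol, so m = 0.2074 × 52 = 10.79 g.
Volume = m/ρ = 10.79 / 7.19 = 1.500 cm³.
Thickness = V/A = 1.500 / 589 = 0.00255 cm = 25.5 μm.

25.5 μm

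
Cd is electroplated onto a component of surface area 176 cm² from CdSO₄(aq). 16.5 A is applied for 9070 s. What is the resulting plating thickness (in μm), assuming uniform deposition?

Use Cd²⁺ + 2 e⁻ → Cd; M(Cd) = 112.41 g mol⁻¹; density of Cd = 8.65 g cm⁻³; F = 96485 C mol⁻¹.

Q = I·t = 16.50 × 9070.0 = 149700 C; n(e⁻) = 1.551 mol.
n(Cd) = n(e⁻)/2 = 0.7755 mol, so m = 0.7755 × 112.41 = 87.18 g.
Volume = m/ρ = 87.18 / 8.65 = 10.08 cm³.
Thickness = V/A = 10.08 / 176 = 0.0573 cm = 573 μm.

573 μm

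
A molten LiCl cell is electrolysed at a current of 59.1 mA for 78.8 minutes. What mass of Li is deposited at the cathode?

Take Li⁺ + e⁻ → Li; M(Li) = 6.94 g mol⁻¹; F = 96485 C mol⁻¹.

Q = I·t = 0.05910 A × 4728.0 s = 279.4 C.
n(e⁻) = Q/F = 279.4 / 96485 = 0.002896 mol.
Li⁺ + e⁻ → Li, so n(Li) = n(e⁻)/1 = 0.002896 mol.
m = n·M = 0.002896 × 6.94 = 0.0201 g.

0.0201 g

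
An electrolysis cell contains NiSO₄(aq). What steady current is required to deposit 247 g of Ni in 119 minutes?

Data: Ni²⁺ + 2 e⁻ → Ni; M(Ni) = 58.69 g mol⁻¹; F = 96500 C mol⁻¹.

n(Ni) = 247 / 58.69 = 4.209 mol.
n(e⁻) = 2 × 4.209 = 8.417 mol.
Q = n(e⁻)·F = 8.417 × 96500 = 812300 C.
I = Q/t = 812300 / 7140.0 s = 114 A.

114 A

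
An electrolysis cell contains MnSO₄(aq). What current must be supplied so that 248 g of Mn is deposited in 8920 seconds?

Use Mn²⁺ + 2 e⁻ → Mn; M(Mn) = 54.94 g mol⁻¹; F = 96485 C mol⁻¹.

n(Mn) = 248 / 54.94 = 4.514 mol.
n(e⁻) = 2 × 4.514 = 9.028 mol.
Q = n(e⁻)·F = 9.028 × 96485 = 871100 C.
I = Q/t = 871100 / 8920.0 s = 97.7 A.

97.7 A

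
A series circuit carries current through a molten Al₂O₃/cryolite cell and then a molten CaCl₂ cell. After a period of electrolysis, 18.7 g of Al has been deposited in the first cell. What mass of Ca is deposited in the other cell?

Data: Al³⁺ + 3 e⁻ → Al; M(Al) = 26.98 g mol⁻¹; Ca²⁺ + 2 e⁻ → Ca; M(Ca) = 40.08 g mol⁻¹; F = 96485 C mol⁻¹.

41.7 g

n(Al) = 18.7 / 26.98 = 0.6931 mol.
Since Al³⁺ + 3 e⁻ → Al, n(e⁻) passed = 3 × 0.6931 = 2.079 mol.
Cells in series carry the same charge, so the same 2.079 mol of electrons passes through cell 2.
Ca²⁺ + 2 e⁻ → Ca, so n(Ca) = 2.079 / 2 = 1.040 mol.
m(Ca) = 1.040 × 40.08 = 41.7 g.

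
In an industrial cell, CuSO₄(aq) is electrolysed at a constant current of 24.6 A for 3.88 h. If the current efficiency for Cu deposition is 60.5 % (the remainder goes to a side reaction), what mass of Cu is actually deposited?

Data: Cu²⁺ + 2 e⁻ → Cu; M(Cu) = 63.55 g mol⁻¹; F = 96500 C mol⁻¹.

68.5 g

Q = I·t = 24.60 × 13968 = 343600 C.
n(e⁻) = 343600/96500 = 3.561 mol; theoretically n(Cu) = 3.561/2 = 1.780 mol, m_theo = 113.1 g.
At 60.5 % efficiency, m_actual = 0.605 × 113.1 = 68.5 g.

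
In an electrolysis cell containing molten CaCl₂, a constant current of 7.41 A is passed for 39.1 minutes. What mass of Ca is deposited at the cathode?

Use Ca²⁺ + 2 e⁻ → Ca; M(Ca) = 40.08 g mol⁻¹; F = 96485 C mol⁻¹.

Q = I·t = 7.410 A × 2346.0 s = 17380 C.
n(e⁻) = Q/F = 17380 / 96485 = 0.1802 mol.
Ca²⁺ + 2 e⁻ → Ca, so n(Ca) = n(e⁻)/2 = 0.09009 mol.
m = n·M = 0.09009 × 40.08 = 3.61 g.

3.61 g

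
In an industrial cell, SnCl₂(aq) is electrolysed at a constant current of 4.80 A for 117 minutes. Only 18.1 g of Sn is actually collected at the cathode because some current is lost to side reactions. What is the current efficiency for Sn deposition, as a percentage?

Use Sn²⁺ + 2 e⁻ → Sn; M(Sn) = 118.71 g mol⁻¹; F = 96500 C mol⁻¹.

Q = I·t = 4.800 × 7020.0 = 33700 C; n(e⁻) = 33700/96500 = 0.3492 mol.
Theoretical n(Sn) = n(e⁻)/2 = 0.1746 mol, i.e. m_theo = 0.1746 × 118.71 = 20.73 g.
Efficiency = m_actual / m_theo = 18.1 / 20.73 = 87.3 %.

87.3 %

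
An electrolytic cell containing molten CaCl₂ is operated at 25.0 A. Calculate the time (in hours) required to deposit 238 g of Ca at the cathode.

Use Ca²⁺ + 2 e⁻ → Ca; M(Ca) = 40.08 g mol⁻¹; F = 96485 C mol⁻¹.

12.7 h

n(Ca) = m/M = 238 / 40.08 = 5.938 mol.
Each Ca atom requires 2 electrons, so n(e⁻) = 2 × 5.938 = 11.88 mol.
Q = n(e⁻)·F = 11.88 × 96485 = 1146000 C.
t = Q/I = 1146000 / 25.00 A = 45840 s = 12.7 h.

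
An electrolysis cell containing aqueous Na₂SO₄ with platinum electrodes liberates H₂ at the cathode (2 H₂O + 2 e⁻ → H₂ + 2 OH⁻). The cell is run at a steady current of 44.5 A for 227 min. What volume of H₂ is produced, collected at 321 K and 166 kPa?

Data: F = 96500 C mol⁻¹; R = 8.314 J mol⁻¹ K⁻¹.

50.5 L

Q = I·t = 44.50 A × 13620 s = 606100 C.
n(e⁻) = Q/F = 606100 / 96500 = 6.281 mol.
2 electrons are transferred per H₂ molecule, so n(H₂) = 6.281 / 2 = 3.140 mol.
V = nRT/P = (3.140 × 8.314 × 321) / (166 × 10³ Pa) = 0.0505 m³ = 50.5 L.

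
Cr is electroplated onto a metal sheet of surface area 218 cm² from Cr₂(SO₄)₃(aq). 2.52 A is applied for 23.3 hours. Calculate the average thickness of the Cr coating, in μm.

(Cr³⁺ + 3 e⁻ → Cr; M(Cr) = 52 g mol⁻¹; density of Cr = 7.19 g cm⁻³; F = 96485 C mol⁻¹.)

Q = I·t = 2.520 × 83880 = 211400 C; n(e⁻) = 2.191 mol.
n(Cr) = n(e⁻)/3 = 0.7303 mol, so m = 0.7303 × 52 = 37.97 g.
Volume = m/ρ = 37.97 / 7.19 = 5.281 cm³.
Thickness = V/A = 5.281 / 218 = 0.0242 cm = 242 μm.

242 μm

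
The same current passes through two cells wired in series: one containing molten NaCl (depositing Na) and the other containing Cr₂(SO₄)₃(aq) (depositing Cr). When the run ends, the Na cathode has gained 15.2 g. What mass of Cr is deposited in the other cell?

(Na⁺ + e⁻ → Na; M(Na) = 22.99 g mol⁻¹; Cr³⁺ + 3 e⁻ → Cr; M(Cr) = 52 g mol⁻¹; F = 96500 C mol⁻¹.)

11.5 g

n(Na) = 15.2 / 22.99 = 0.6612 mol.
Since Na⁺ + e⁻ → Na, n(e⁻) passed = 1 × 0.6612 = 0.6612 mol.
Cells in series carry the same charge, so the same 0.6612 mol of electrons passes through cell 2.
Cr³⁺ + 3 e⁻ → Cr, so n(Cr) = 0.6612 / 3 = 0.2204 mol.
m(Cr) = 0.2204 × 52 = 11.5 g.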